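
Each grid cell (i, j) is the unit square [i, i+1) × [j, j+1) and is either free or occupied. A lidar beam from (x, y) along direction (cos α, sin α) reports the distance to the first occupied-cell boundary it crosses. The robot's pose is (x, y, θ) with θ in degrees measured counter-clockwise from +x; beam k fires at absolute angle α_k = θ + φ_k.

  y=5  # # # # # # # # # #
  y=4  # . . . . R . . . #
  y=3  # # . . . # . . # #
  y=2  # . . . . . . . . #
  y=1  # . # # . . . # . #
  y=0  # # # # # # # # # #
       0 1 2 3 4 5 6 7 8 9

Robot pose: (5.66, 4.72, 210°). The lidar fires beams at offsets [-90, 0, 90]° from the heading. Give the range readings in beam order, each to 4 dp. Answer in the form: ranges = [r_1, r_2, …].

beam 1: φ=-90°, α=120°
  cosα=-0.5000 sinα=0.8660 | (5,4) | tMaxX 1.3200 tMaxY 0.3233 | tΔX 2.0000 tΔY 1.1547
    t=0.3233 [y] (5,5) — stop
  → r_1 = 0.3233
beam 2: φ=0°, α=210°
  cosα=-0.8660 sinα=-0.5000 | (5,4) | tMaxX 0.7621 tMaxY 1.4400 | tΔX 1.1547 tΔY 2.0000
    t=0.7621 [x] (4,4)
    t=1.4400 [y] (4,3)
    t=1.9168 [x] (3,3)
    t=3.0715 [x] (2,3)
    t=3.4400 [y] (2,2)
    t=4.2262 [x] (1,2)
    t=5.3809 [x] (0,2) — stop
  → r_2 = 5.3809
beam 3: φ=90°, α=300°
  cosα=0.5000 sinα=-0.8660 | (5,4) | tMaxX 0.6800 tMaxY 0.8314 | tΔX 2.0000 tΔY 1.1547
    t=0.6800 [x] (6,4)
    t=0.8314 [y] (6,3)
    t=1.9861 [y] (6,2)
    t=2.6800 [x] (7,2)
    t=3.1408 [y] (7,1) — stop
  → r_3 = 3.1408

ranges = [0.3233, 5.3809, 3.1408]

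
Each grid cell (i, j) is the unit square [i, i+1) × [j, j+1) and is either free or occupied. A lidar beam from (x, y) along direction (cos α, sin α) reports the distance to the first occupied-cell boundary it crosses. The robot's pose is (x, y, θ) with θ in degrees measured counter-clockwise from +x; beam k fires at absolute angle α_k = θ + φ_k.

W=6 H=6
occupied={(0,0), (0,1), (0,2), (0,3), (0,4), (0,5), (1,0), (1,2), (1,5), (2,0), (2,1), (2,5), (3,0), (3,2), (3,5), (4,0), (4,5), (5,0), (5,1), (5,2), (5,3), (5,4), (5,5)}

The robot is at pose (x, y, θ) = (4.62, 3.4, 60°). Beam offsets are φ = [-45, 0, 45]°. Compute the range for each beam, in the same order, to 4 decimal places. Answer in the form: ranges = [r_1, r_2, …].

ranges = [0.3934, 0.7600, 1.6564]

beam 1: φ=-45°, α=15°
  direction (0.9659, 0.2588); cell (4,3); t to first gridline: x 0.3934, y 2.3182 (then +1.0353 / +3.8637)
    (5,3) via x @ 0.3934  # hit
  → r_1 = 0.3934
beam 2: φ=0°, α=60°
  direction (0.5000, 0.8660); cell (4,3); t to first gridline: x 0.7600, y 0.6928 (then +2.0000 / +1.1547)
    (4,4) via y @ 0.6928
    (5,4) via x @ 0.7600  # hit
  → r_2 = 0.7600
beam 3: φ=45°, α=105°
  direction (-0.2588, 0.9659); cell (4,3); t to first gridline: x 2.3955, y 0.6212 (then +3.8637 / +1.0353)
    (4,4) via y @ 0.6212
    (4,5) via y @ 1.6564  # hit
  → r_3 = 1.6564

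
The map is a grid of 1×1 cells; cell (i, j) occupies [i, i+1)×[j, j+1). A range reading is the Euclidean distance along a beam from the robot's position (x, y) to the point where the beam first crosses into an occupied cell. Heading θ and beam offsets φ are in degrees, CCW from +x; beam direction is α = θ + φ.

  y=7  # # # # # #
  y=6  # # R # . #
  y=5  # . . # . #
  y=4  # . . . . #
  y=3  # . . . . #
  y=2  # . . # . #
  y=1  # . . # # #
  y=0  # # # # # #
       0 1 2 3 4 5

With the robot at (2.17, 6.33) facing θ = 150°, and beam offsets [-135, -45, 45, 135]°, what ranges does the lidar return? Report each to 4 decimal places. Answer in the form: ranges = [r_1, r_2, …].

ranges = [0.8593, 0.6568, 0.1760, 3.4475]

beam 1: φ=-135°, α=15°
  direction (0.9659, 0.2588); cell (2,6); t to first gridline: x 0.8593, y 2.5887 (then +1.0353 / +3.8637)
    (3,6) via x @ 0.8593  # hit
  → r_1 = 0.8593
beam 2: φ=-45°, α=105°
  direction (-0.2588, 0.9659); cell (2,6); t to first gridline: x 0.6568, y 0.6936 (then +3.8637 / +1.0353)
    (1,6) via x @ 0.6568  # hit
  → r_2 = 0.6568
beam 3: φ=45°, α=195°
  direction (-0.9659, -0.2588); cell (2,6); t to first gridline: x 0.1760, y 1.2750 (then +1.0353 / +3.8637)
    (1,6) via x @ 0.1760  # hit
  → r_3 = 0.1760
beam 4: φ=135°, α=285°
  direction (0.2588, -0.9659); cell (2,6); t to first gridline: x 3.2069, y 0.3416 (then +3.8637 / +1.0353)
    (2,5) via y @ 0.3416
    (2,4) via y @ 1.3769
    (2,3) via y @ 2.4122
    (3,3) via x @ 3.2069
    (3,2) via y @ 3.4475  # hit
  → r_4 = 3.4475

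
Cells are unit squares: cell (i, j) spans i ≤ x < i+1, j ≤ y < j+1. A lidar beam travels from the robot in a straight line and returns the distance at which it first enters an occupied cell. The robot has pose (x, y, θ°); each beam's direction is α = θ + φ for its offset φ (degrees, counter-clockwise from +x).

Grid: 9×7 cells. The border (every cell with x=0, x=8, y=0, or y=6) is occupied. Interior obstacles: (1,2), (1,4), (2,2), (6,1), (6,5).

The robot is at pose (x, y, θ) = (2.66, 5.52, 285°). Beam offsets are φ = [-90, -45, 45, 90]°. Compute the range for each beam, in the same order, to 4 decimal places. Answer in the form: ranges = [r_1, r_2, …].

beam 1: φ=-90°, α=195°
  direction (-0.9659, -0.2588); cell (2,5); t to first gridline: x 0.6833, y 2.0091 (then +1.0353 / +3.8637)
    (1,5) via x @ 0.6833
    (0,5) via x @ 1.7186  # hit
  → r_1 = 1.7186
beam 2: φ=-45°, α=240°
  direction (-0.5000, -0.8660); cell (2,5); t to first gridline: x 1.3200, y 0.6004 (then +2.0000 / +1.1547)
    (2,4) via y @ 0.6004
    (1,4) via x @ 1.3200  # hit
  → r_2 = 1.3200
beam 3: φ=45°, α=330°
  direction (0.8660, -0.5000); cell (2,5); t to first gridline: x 0.3926, y 1.0400 (then +1.1547 / +2.0000)
    (3,5) via x @ 0.3926
    (3,4) via y @ 1.0400
    (4,4) via x @ 1.5473
    (5,4) via x @ 2.7020
    (5,3) via y @ 3.0400
    (6,3) via x @ 3.8567
    (7,3) via x @ 5.0114
    (7,2) via y @ 5.0400
    (8,2) via x @ 6.1661  # hit
  → r_3 = 6.1661
beam 4: φ=90°, α=15°
  direction (0.9659, 0.2588); cell (2,5); t to first gridline: x 0.3520, y 1.8546 (then +1.0353 / +3.8637)
    (3,5) via x @ 0.3520
    (4,5) via x @ 1.3873
    (4,6) via y @ 1.8546  # hit
  → r_4 = 1.8546

ranges = [1.7186, 1.3200, 6.1661, 1.8546]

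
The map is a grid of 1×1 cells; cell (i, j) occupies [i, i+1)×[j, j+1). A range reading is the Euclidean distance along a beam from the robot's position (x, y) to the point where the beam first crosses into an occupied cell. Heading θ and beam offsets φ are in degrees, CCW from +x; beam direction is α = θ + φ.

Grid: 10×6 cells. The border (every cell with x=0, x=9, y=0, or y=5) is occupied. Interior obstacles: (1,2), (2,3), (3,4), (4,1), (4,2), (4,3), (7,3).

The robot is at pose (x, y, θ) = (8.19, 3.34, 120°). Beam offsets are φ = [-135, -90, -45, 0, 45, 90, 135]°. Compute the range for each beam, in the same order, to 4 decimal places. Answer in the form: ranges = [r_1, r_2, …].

beam 1: φ=-135°, α=345°
  cosα=0.9659 sinα=-0.2588 | (8,3) | tMaxX 0.8386 tMaxY 1.3137 | tΔX 1.0353 tΔY 3.8637
    t=0.8386 [x] (9,3) — stop
  → r_1 = 0.8386
beam 2: φ=-90°, α=30°
  cosα=0.8660 sinα=0.5000 | (8,3) | tMaxX 0.9353 tMaxY 1.3200 | tΔX 1.1547 tΔY 2.0000
    t=0.9353 [x] (9,3) — stop
  → r_2 = 0.9353
beam 3: φ=-45°, α=75°
  cosα=0.2588 sinα=0.9659 | (8,3) | tMaxX 3.1296 tMaxY 0.6833 | tΔX 3.8637 tΔY 1.0353
    t=0.6833 [y] (8,4)
    t=1.7186 [y] (8,5) — stop
  → r_3 = 1.7186
beam 4: φ=0°, α=120°
  cosα=-0.5000 sinα=0.8660 | (8,3) | tMaxX 0.3800 tMaxY 0.7621 | tΔX 2.0000 tΔY 1.1547
    t=0.3800 [x] (7,3) — stop
  → r_4 = 0.3800
beam 5: φ=45°, α=165°
  cosα=-0.9659 sinα=0.2588 | (8,3) | tMaxX 0.1967 tMaxY 2.5500 | tΔX 1.0353 tΔY 3.8637
    t=0.1967 [x] (7,3) — stop
  → r_5 = 0.1967
beam 6: φ=90°, α=210°
  cosα=-0.8660 sinα=-0.5000 | (8,3) | tMaxX 0.2194 tMaxY 0.6800 | tΔX 1.1547 tΔY 2.0000
    t=0.2194 [x] (7,3) — stop
  → r_6 = 0.2194
beam 7: φ=135°, α=255°
  cosα=-0.2588 sinα=-0.9659 | (8,3) | tMaxX 0.7341 tMaxY 0.3520 | tΔX 3.8637 tΔY 1.0353
    t=0.3520 [y] (8,2)
    t=0.7341 [x] (7,2)
    t=1.3873 [y] (7,1)
    t=2.4225 [y] (7,0) — stop
  → r_7 = 2.4225

ranges = [0.8386, 0.9353, 1.7186, 0.3800, 0.1967, 0.2194, 2.4225]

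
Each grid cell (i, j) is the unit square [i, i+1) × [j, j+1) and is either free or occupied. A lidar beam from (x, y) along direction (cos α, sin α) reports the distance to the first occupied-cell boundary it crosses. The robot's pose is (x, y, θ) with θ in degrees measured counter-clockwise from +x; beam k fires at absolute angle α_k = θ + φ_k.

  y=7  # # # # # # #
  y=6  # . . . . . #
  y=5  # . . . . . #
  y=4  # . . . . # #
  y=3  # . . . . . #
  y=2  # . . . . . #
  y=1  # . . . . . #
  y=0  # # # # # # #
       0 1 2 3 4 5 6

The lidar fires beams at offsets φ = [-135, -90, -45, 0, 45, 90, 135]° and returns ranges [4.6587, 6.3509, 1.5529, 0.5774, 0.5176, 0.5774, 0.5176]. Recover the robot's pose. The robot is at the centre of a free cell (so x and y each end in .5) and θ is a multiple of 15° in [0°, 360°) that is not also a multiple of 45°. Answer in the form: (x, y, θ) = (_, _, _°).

The pose lattice has 29·16 = 464 candidates. Test each by forward raycasting.
  (4.5, 2.5, 150°): beam 1 = 1.5529 ≠ 4.6587 ✗
  (3.5, 3.5, 330°): beam 1 = 2.5882 ≠ 4.6587 ✗
  (5.5, 5.5, 105°): beam 1 = 0.5774 ≠ 4.6587 ✗
  (1.5, 3.5, 30°): beam 1 = 1.9319 ≠ 4.6587 ✗
  (1.5, 6.5, 15°): beam 1 = 1.0000 ≠ 4.6587 ✗
  …
  (5.5, 6.5, 330°): r_1=4.6587, r_2=6.3509, r_3=1.5529, r_4=0.5774, r_5=0.5176, r_6=0.5774, r_7=0.5176 — all match ✓
Unique over the lattice → pose = (5.5, 6.5, 330°).

(x, y, θ) = (5.5, 6.5, 330°)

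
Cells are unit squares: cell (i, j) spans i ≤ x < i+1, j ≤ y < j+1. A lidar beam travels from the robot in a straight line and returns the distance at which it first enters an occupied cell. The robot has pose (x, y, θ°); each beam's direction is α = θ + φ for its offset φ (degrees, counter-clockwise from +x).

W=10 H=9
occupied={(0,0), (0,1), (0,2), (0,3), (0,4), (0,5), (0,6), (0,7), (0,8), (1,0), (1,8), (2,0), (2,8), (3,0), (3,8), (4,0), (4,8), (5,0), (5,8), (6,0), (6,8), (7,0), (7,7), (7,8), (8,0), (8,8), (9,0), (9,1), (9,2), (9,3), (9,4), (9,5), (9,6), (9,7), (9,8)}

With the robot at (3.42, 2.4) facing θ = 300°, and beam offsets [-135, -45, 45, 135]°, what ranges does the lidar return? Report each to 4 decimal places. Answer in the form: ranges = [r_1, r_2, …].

beam 1: φ=-135°, α=165°
  d=(-0.9659,0.2588)  start (3,2)  tX=0.4348 tY=2.3182  stride 1/|dx|=1.0353 1/|dy|=3.8637
    cross x-line → (2,2), t=0.4348
    cross x-line → (1,2), t=1.4701
    cross y-line → (1,3), t=2.3182
    cross x-line → (0,3), t=2.5054 (wall)
  → r_1 = 2.5054
beam 2: φ=-45°, α=255°
  d=(-0.2588,-0.9659)  start (3,2)  tX=1.6228 tY=0.4141  stride 1/|dx|=3.8637 1/|dy|=1.0353
    cross y-line → (3,1), t=0.4141
    cross y-line → (3,0), t=1.4494 (wall)
  → r_2 = 1.4494
beam 3: φ=45°, α=345°
  d=(0.9659,-0.2588)  start (3,2)  tX=0.6005 tY=1.5455  stride 1/|dx|=1.0353 1/|dy|=3.8637
    cross x-line → (4,2), t=0.6005
    cross y-line → (4,1), t=1.5455
    cross x-line → (5,1), t=1.6357
    cross x-line → (6,1), t=2.6710
    cross x-line → (7,1), t=3.7063
    cross x-line → (8,1), t=4.7416
    cross y-line → (8,0), t=5.4092 (wall)
  → r_3 = 5.4092
beam 4: φ=135°, α=75°
  d=(0.2588,0.9659)  start (3,2)  tX=2.2409 tY=0.6212  stride 1/|dx|=3.8637 1/|dy|=1.0353
    cross y-line → (3,3), t=0.6212
    cross y-line → (3,4), t=1.6564
    cross x-line → (4,4), t=2.2409
    cross y-line → (4,5), t=2.6917
    cross y-line → (4,6), t=3.7270
    cross y-line → (4,7), t=4.7623
    cross y-line → (4,8), t=5.7975 (wall)
  → r_4 = 5.7975

ranges = [2.5054, 1.4494, 5.4092, 5.7975]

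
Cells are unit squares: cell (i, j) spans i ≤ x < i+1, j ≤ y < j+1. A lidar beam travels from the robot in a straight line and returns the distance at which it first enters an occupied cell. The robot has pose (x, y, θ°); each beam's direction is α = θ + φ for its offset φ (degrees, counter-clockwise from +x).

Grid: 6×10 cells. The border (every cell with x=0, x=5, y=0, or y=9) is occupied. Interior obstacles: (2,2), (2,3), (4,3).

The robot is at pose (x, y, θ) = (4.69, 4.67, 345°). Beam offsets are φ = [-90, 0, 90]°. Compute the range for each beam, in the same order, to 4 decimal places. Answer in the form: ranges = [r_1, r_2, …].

beam 1: φ=-90°, α=255°
  d=(-0.2588,-0.9659)  start (4,4)  tX=2.6660 tY=0.6936  stride 1/|dx|=3.8637 1/|dy|=1.0353
    cross y-line → (4,3), t=0.6936 (wall)
  → r_1 = 0.6936
beam 2: φ=0°, α=345°
  d=(0.9659,-0.2588)  start (4,4)  tX=0.3209 tY=2.5887  stride 1/|dx|=1.0353 1/|dy|=3.8637
    cross x-line → (5,4), t=0.3209 (wall)
  → r_2 = 0.3209
beam 3: φ=90°, α=75°
  d=(0.2588,0.9659)  start (4,4)  tX=1.1977 tY=0.3416  stride 1/|dx|=3.8637 1/|dy|=1.0353
    cross y-line → (4,5), t=0.3416
    cross x-line → (5,5), t=1.1977 (wall)
  → r_3 = 1.1977

ranges = [0.6936, 0.3209, 1.1977]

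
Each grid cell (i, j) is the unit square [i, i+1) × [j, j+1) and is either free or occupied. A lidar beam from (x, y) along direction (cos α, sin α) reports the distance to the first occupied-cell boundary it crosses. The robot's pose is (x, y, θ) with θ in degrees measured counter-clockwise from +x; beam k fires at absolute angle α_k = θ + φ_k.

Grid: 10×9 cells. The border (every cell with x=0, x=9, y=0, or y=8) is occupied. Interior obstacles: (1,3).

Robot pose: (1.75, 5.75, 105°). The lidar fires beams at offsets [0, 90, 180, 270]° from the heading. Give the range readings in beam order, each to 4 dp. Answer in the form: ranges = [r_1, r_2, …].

ranges = [2.3294, 0.7765, 4.9176, 7.5058]

beam 1: φ=0°, α=105°
  dir = (cos 105°, sin 105°) = (-0.2588, 0.9659); from cell (1,5)
  next x-line at t=2.8978, next y-line at t=0.2588; Δt_x=3.8637, Δt_y=1.0353
    y: enter (1,6) at t=0.2588
    y: enter (1,7) at t=1.2941
    y: enter (1,8) at t=2.3294 ← occupied
  → r_1 = 2.3294
beam 2: φ=90°, α=195°
  dir = (cos 195°, sin 195°) = (-0.9659, -0.2588); from cell (1,5)
  next x-line at t=0.7765, next y-line at t=2.8978; Δt_x=1.0353, Δt_y=3.8637
    x: enter (0,5) at t=0.7765 ← occupied
  → r_2 = 0.7765
beam 3: φ=180°, α=285°
  dir = (cos 285°, sin 285°) = (0.2588, -0.9659); from cell (1,5)
  next x-line at t=0.9659, next y-line at t=0.7765; Δt_x=3.8637, Δt_y=1.0353
    y: enter (1,4) at t=0.7765
    x: enter (2,4) at t=0.9659
    y: enter (2,3) at t=1.8117
    y: enter (2,2) at t=2.8470
    y: enter (2,1) at t=3.8823
    x: enter (3,1) at t=4.8296
    y: enter (3,0) at t=4.9176 ← occupied
  → r_3 = 4.9176
beam 4: φ=270°, α=15°
  dir = (cos 15°, sin 15°) = (0.9659, 0.2588); from cell (1,5)
  next x-line at t=0.2588, next y-line at t=0.9659; Δt_x=1.0353, Δt_y=3.8637
    x: enter (2,5) at t=0.2588
    y: enter (2,6) at t=0.9659
    x: enter (3,6) at t=1.2941
    x: enter (4,6) at t=2.3294
    x: enter (5,6) at t=3.3646
    x: enter (6,6) at t=4.3999
    y: enter (6,7) at t=4.8296
    x: enter (7,7) at t=5.4352
    x: enter (8,7) at t=6.4705
    x: enter (9,7) at t=7.5058 ← occupied
  → r_4 = 7.5058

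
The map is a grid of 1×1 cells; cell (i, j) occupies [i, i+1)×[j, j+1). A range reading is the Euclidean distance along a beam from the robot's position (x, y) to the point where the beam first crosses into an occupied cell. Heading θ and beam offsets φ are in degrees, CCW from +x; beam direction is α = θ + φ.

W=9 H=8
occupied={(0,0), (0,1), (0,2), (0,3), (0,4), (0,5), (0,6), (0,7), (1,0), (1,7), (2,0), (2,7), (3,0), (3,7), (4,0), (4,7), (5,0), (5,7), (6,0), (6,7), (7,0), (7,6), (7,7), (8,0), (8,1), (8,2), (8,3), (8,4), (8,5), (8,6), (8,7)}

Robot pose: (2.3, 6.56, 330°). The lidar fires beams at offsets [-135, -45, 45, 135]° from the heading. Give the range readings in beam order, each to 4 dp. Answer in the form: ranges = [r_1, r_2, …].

beam 1: φ=-135°, α=195°
  dir = (cos 195°, sin 195°) = (-0.9659, -0.2588); from cell (2,6)
  next x-line at t=0.3106, next y-line at t=2.1637; Δt_x=1.0353, Δt_y=3.8637
    x: enter (1,6) at t=0.3106
    x: enter (0,6) at t=1.3459 ← occupied
  → r_1 = 1.3459
beam 2: φ=-45°, α=285°
  dir = (cos 285°, sin 285°) = (0.2588, -0.9659); from cell (2,6)
  next x-line at t=2.7046, next y-line at t=0.5798; Δt_x=3.8637, Δt_y=1.0353
    y: enter (2,5) at t=0.5798
    y: enter (2,4) at t=1.6150
    y: enter (2,3) at t=2.6503
    x: enter (3,3) at t=2.7046
    y: enter (3,2) at t=3.6856
    y: enter (3,1) at t=4.7209
    y: enter (3,0) at t=5.7561 ← occupied
  → r_2 = 5.7561
beam 3: φ=45°, α=15°
  dir = (cos 15°, sin 15°) = (0.9659, 0.2588); from cell (2,6)
  next x-line at t=0.7247, next y-line at t=1.7000; Δt_x=1.0353, Δt_y=3.8637
    x: enter (3,6) at t=0.7247
    y: enter (3,7) at t=1.7000 ← occupied
  → r_3 = 1.7000
beam 4: φ=135°, α=105°
  dir = (cos 105°, sin 105°) = (-0.2588, 0.9659); from cell (2,6)
  next x-line at t=1.1591, next y-line at t=0.4555; Δt_x=3.8637, Δt_y=1.0353
    y: enter (2,7) at t=0.4555 ← occupied
  → r_4 = 0.4555

ranges = [1.3459, 5.7561, 1.7000, 0.4555]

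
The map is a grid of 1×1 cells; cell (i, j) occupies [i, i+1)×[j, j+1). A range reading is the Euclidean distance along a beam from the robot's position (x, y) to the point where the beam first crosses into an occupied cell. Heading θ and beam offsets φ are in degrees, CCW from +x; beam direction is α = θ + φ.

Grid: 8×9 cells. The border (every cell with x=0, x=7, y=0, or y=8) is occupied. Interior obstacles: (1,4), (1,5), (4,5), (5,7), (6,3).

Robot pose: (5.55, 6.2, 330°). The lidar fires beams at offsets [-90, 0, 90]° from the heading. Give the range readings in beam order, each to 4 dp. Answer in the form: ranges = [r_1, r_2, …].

beam 1: φ=-90°, α=240°
  cosα=-0.5000 sinα=-0.8660 | (5,6) | tMaxX 1.1000 tMaxY 0.2309 | tΔX 2.0000 tΔY 1.1547
    t=0.2309 [y] (5,5)
    t=1.1000 [x] (4,5) — stop
  → r_1 = 1.1000
beam 2: φ=0°, α=330°
  cosα=0.8660 sinα=-0.5000 | (5,6) | tMaxX 0.5196 tMaxY 0.4000 | tΔX 1.1547 tΔY 2.0000
    t=0.4000 [y] (5,5)
    t=0.5196 [x] (6,5)
    t=1.6743 [x] (7,5) — stop
  → r_2 = 1.6743
beam 3: φ=90°, α=60°
  cosα=0.5000 sinα=0.8660 | (5,6) | tMaxX 0.9000 tMaxY 0.9238 | tΔX 2.0000 tΔY 1.1547
    t=0.9000 [x] (6,6)
    t=0.9238 [y] (6,7)
    t=2.0785 [y] (6,8) — stop
  → r_3 = 2.0785

ranges = [1.1000, 1.6743, 2.0785]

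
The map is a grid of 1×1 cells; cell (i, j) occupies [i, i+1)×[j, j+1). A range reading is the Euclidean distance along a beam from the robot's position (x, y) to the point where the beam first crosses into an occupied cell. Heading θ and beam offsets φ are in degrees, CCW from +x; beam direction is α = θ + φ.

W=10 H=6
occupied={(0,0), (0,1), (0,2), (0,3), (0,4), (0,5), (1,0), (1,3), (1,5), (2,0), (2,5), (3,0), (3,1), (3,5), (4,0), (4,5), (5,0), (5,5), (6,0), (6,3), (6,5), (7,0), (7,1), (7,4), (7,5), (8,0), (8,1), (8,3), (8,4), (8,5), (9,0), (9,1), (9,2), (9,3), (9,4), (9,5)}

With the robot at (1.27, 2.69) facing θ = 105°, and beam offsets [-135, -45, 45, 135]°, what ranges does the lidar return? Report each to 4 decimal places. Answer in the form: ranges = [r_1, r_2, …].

beam 1: φ=-135°, α=330°
  d=(0.8660,-0.5000)  start (1,2)  tX=0.8429 tY=1.3800  stride 1/|dx|=1.1547 1/|dy|=2.0000
    cross x-line → (2,2), t=0.8429
    cross y-line → (2,1), t=1.3800
    cross x-line → (3,1), t=1.9976 (wall)
  → r_1 = 1.9976
beam 2: φ=-45°, α=60°
  d=(0.5000,0.8660)  start (1,2)  tX=1.4600 tY=0.3580  stride 1/|dx|=2.0000 1/|dy|=1.1547
    cross y-line → (1,3), t=0.3580 (wall)
  → r_2 = 0.3580
beam 3: φ=45°, α=150°
  d=(-0.8660,0.5000)  start (1,2)  tX=0.3118 tY=0.6200  stride 1/|dx|=1.1547 1/|dy|=2.0000
    cross x-line → (0,2), t=0.3118 (wall)
  → r_3 = 0.3118
beam 4: φ=135°, α=240°
  d=(-0.5000,-0.8660)  start (1,2)  tX=0.5400 tY=0.7967  stride 1/|dx|=2.0000 1/|dy|=1.1547
    cross x-line → (0,2), t=0.5400 (wall)
  → r_4 = 0.5400

ranges = [1.9976, 0.3580, 0.3118, 0.5400]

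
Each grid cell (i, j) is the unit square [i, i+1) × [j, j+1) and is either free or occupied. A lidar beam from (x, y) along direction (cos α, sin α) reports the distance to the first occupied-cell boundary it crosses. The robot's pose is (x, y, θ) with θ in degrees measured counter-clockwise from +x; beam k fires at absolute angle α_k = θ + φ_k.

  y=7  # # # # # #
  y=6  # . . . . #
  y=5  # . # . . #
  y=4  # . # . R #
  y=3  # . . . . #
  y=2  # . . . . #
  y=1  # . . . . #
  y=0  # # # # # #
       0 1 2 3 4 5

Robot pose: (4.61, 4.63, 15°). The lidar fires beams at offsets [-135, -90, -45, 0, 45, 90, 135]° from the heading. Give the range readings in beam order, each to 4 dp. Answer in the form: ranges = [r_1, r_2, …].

beam 1: φ=-135°, α=240°
  dir = (cos 240°, sin 240°) = (-0.5000, -0.8660); from cell (4,4)
  next x-line at t=1.2200, next y-line at t=0.7275; Δt_x=2.0000, Δt_y=1.1547
    y: enter (4,3) at t=0.7275
    x: enter (3,3) at t=1.2200
    y: enter (3,2) at t=1.8822
    y: enter (3,1) at t=3.0369
    x: enter (2,1) at t=3.2200
    y: enter (2,0) at t=4.1916 ← occupied
  → r_1 = 4.1916
beam 2: φ=-90°, α=285°
  dir = (cos 285°, sin 285°) = (0.2588, -0.9659); from cell (4,4)
  next x-line at t=1.5068, next y-line at t=0.6522; Δt_x=3.8637, Δt_y=1.0353
    y: enter (4,3) at t=0.6522
    x: enter (5,3) at t=1.5068 ← occupied
  → r_2 = 1.5068
beam 3: φ=-45°, α=330°
  dir = (cos 330°, sin 330°) = (0.8660, -0.5000); from cell (4,4)
  next x-line at t=0.4503, next y-line at t=1.2600; Δt_x=1.1547, Δt_y=2.0000
    x: enter (5,4) at t=0.4503 ← occupied
  → r_3 = 0.4503
beam 4: φ=0°, α=15°
  dir = (cos 15°, sin 15°) = (0.9659, 0.2588); from cell (4,4)
  next x-line at t=0.4038, next y-line at t=1.4296; Δt_x=1.0353, Δt_y=3.8637
    x: enter (5,4) at t=0.4038 ← occupied
  → r_4 = 0.4038
beam 5: φ=45°, α=60°
  dir = (cos 60°, sin 60°) = (0.5000, 0.8660); from cell (4,4)
  next x-line at t=0.7800, next y-line at t=0.4272; Δt_x=2.0000, Δt_y=1.1547
    y: enter (4,5) at t=0.4272
    x: enter (5,5) at t=0.7800 ← occupied
  → r_5 = 0.7800
beam 6: φ=90°, α=105°
  dir = (cos 105°, sin 105°) = (-0.2588, 0.9659); from cell (4,4)
  next x-line at t=2.3569, next y-line at t=0.3831; Δt_x=3.8637, Δt_y=1.0353
    y: enter (4,5) at t=0.3831
    y: enter (4,6) at t=1.4183
    x: enter (3,6) at t=2.3569
    y: enter (3,7) at t=2.4536 ← occupied
  → r_6 = 2.4536
beam 7: φ=135°, α=150°
  dir = (cos 150°, sin 150°) = (-0.8660, 0.5000); from cell (4,4)
  next x-line at t=0.7044, next y-line at t=0.7400; Δt_x=1.1547, Δt_y=2.0000
    x: enter (3,4) at t=0.7044
    y: enter (3,5) at t=0.7400
    x: enter (2,5) at t=1.8591 ← occupied
  → r_7 = 1.8591

ranges = [4.1916, 1.5068, 0.4503, 0.4038, 0.7800, 2.4536, 1.8591]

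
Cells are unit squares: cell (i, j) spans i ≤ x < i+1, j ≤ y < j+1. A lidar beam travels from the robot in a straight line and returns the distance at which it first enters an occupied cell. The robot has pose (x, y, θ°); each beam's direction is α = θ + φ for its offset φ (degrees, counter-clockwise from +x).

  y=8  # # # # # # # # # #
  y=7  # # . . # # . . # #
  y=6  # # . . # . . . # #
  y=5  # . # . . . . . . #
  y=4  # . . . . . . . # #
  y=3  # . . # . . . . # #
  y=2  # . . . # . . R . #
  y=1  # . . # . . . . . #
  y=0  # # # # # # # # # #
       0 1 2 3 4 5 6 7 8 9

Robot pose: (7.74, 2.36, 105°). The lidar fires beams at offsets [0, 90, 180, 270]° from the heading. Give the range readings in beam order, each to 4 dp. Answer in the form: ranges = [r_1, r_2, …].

beam 1: φ=0°, α=105°
  cosα=-0.2588 sinα=0.9659 | (7,2) | tMaxX 2.8591 tMaxY 0.6626 | tΔX 3.8637 tΔY 1.0353
    t=0.6626 [y] (7,3)
    t=1.6979 [y] (7,4)
    t=2.7331 [y] (7,5)
    t=2.8591 [x] (6,5)
    t=3.7684 [y] (6,6)
    t=4.8037 [y] (6,7)
    t=5.8390 [y] (6,8) — stop
  → r_1 = 5.8390
beam 2: φ=90°, α=195°
  cosα=-0.9659 sinα=-0.2588 | (7,2) | tMaxX 0.7661 tMaxY 1.3909 | tΔX 1.0353 tΔY 3.8637
    t=0.7661 [x] (6,2)
    t=1.3909 [y] (6,1)
    t=1.8014 [x] (5,1)
    t=2.8367 [x] (4,1)
    t=3.8719 [x] (3,1) — stop
  → r_2 = 3.8719
beam 3: φ=180°, α=285°
  cosα=0.2588 sinα=-0.9659 | (7,2) | tMaxX 1.0046 tMaxY 0.3727 | tΔX 3.8637 tΔY 1.0353
    t=0.3727 [y] (7,1)
    t=1.0046 [x] (8,1)
    t=1.4080 [y] (8,0) — stop
  → r_3 = 1.4080
beam 4: φ=270°, α=15°
  cosα=0.9659 sinα=0.2588 | (7,2) | tMaxX 0.2692 tMaxY 2.4728 | tΔX 1.0353 tΔY 3.8637
    t=0.2692 [x] (8,2)
    t=1.3044 [x] (9,2) — stop
  → r_4 = 1.3044

ranges = [5.8390, 3.8719, 1.4080, 1.3044]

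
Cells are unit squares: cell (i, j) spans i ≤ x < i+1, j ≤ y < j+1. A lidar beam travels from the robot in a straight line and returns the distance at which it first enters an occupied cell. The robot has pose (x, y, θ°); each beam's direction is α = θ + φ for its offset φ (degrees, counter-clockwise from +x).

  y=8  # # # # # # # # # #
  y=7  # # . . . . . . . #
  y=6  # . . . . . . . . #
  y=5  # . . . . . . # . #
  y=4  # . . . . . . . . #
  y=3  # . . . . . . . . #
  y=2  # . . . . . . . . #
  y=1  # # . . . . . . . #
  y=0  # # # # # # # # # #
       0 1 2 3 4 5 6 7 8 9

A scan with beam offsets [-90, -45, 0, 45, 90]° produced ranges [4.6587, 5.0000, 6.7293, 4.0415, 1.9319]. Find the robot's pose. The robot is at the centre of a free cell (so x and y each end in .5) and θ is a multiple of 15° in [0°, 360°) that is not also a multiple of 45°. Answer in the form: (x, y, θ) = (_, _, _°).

(x, y, θ) = (4.5, 1.5, 105°)

Enumerate (i+0.5, j+0.5, θ) over the 53 free cells and 16 admissible headings. For each, cast all 5 beams and compare to the given ranges.
  (5.5, 2.5, 30°): beam 1 = 1.7321 ≠ 4.6587 ✗
  (5.5, 7.5, 165°): beam 1 = 0.5176 ≠ 4.6587 ✗
  (8.5, 7.5, 210°): beam 1 = 0.5774 ≠ 4.6587 ✗
  (5.5, 3.5, 285°): beam 2 = 2.8868 ≠ 5.0000 ✗
  …
  (4.5, 1.5, 105°): r_1=4.6587, r_2=5.0000, r_3=6.7293, r_4=4.0415, r_5=1.9319 — all match ✓
No second candidate reproduces the full scan.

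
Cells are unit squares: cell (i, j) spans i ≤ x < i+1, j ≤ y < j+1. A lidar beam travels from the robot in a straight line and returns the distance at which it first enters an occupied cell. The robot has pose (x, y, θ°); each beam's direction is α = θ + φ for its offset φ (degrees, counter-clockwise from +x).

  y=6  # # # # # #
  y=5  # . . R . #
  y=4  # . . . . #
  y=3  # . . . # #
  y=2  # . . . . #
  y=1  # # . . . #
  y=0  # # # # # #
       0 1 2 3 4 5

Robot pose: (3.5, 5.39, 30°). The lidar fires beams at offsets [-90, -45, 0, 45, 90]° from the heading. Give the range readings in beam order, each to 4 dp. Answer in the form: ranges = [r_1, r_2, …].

ranges = [1.6050, 1.5529, 1.2200, 0.6315, 0.7044]

beam 1: φ=-90°, α=300°
  direction (0.5000, -0.8660); cell (3,5); t to first gridline: x 1.0000, y 0.4503 (then +2.0000 / +1.1547)
    (3,4) via y @ 0.4503
    (4,4) via x @ 1.0000
    (4,3) via y @ 1.6050  # hit
  → r_1 = 1.6050
beam 2: φ=-45°, α=345°
  direction (0.9659, -0.2588); cell (3,5); t to first gridline: x 0.5176, y 1.5068 (then +1.0353 / +3.8637)
    (4,5) via x @ 0.5176
    (4,4) via y @ 1.5068
    (5,4) via x @ 1.5529  # hit
  → r_2 = 1.5529
beam 3: φ=0°, α=30°
  direction (0.8660, 0.5000); cell (3,5); t to first gridline: x 0.5774, y 1.2200 (then +1.1547 / +2.0000)
    (4,5) via x @ 0.5774
    (4,6) via y @ 1.2200  # hit
  → r_3 = 1.2200
beam 4: φ=45°, α=75°
  direction (0.2588, 0.9659); cell (3,5); t to first gridline: x 1.9319, y 0.6315 (then +3.8637 / +1.0353)
    (3,6) via y @ 0.6315  # hit
  → r_4 = 0.6315
beam 5: φ=90°, α=120°
  direction (-0.5000, 0.8660); cell (3,5); t to first gridline: x 1.0000, y 0.7044 (then +2.0000 / +1.1547)
    (3,6) via y @ 0.7044  # hit
  → r_5 = 0.7044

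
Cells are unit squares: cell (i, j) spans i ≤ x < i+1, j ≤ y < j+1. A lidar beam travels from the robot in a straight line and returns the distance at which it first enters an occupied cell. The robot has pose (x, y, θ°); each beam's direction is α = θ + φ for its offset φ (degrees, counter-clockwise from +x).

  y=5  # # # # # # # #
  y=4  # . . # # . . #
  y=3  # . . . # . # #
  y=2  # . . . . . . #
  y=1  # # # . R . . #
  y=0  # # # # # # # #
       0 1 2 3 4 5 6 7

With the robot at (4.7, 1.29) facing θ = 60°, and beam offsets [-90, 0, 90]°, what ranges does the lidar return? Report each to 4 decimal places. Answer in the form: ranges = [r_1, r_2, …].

beam 1: φ=-90°, α=330°
  cosα=0.8660 sinα=-0.5000 | (4,1) | tMaxX 0.3464 tMaxY 0.5800 | tΔX 1.1547 tΔY 2.0000
    t=0.3464 [x] (5,1)
    t=0.5800 [y] (5,0) — stop
  → r_1 = 0.5800
beam 2: φ=0°, α=60°
  cosα=0.5000 sinα=0.8660 | (4,1) | tMaxX 0.6000 tMaxY 0.8198 | tΔX 2.0000 tΔY 1.1547
    t=0.6000 [x] (5,1)
    t=0.8198 [y] (5,2)
    t=1.9745 [y] (5,3)
    t=2.6000 [x] (6,3) — stop
  → r_2 = 2.6000
beam 3: φ=90°, α=150°
  cosα=-0.8660 sinα=0.5000 | (4,1) | tMaxX 0.8083 tMaxY 1.4200 | tΔX 1.1547 tΔY 2.0000
    t=0.8083 [x] (3,1)
    t=1.4200 [y] (3,2)
    t=1.9630 [x] (2,2)
    t=3.1177 [x] (1,2)
    t=3.4200 [y] (1,3)
    t=4.2724 [x] (0,3) — stop
  → r_3 = 4.2724

ranges = [0.5800, 2.6000, 4.2724]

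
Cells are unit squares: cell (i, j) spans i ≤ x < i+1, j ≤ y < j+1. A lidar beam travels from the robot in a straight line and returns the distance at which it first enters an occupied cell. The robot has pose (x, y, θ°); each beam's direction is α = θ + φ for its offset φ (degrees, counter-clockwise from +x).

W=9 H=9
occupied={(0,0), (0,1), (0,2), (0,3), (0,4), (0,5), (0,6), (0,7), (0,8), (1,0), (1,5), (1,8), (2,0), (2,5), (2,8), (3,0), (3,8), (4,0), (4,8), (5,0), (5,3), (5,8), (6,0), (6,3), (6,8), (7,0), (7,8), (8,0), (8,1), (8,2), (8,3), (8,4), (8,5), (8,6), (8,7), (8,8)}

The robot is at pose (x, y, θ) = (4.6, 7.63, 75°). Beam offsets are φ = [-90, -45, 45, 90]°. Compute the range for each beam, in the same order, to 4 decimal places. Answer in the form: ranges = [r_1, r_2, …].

beam 1: φ=-90°, α=345°
  direction (0.9659, -0.2588); cell (4,7); t to first gridline: x 0.4141, y 2.4341 (then +1.0353 / +3.8637)
    (5,7) via x @ 0.4141
    (6,7) via x @ 1.4494
    (6,6) via y @ 2.4341
    (7,6) via x @ 2.4847
    (8,6) via x @ 3.5199  # hit
  → r_1 = 3.5199
beam 2: φ=-45°, α=30°
  direction (0.8660, 0.5000); cell (4,7); t to first gridline: x 0.4619, y 0.7400 (then +1.1547 / +2.0000)
    (5,7) via x @ 0.4619
    (5,8) via y @ 0.7400  # hit
  → r_2 = 0.7400
beam 3: φ=45°, α=120°
  direction (-0.5000, 0.8660); cell (4,7); t to first gridline: x 1.2000, y 0.4272 (then +2.0000 / +1.1547)
    (4,8) via y @ 0.4272  # hit
  → r_3 = 0.4272
beam 4: φ=90°, α=165°
  direction (-0.9659, 0.2588); cell (4,7); t to first gridline: x 0.6212, y 1.4296 (then +1.0353 / +3.8637)
    (3,7) via x @ 0.6212
    (3,8) via y @ 1.4296  # hit
  → r_4 = 1.4296

ranges = [3.5199, 0.7400, 0.4272, 1.4296]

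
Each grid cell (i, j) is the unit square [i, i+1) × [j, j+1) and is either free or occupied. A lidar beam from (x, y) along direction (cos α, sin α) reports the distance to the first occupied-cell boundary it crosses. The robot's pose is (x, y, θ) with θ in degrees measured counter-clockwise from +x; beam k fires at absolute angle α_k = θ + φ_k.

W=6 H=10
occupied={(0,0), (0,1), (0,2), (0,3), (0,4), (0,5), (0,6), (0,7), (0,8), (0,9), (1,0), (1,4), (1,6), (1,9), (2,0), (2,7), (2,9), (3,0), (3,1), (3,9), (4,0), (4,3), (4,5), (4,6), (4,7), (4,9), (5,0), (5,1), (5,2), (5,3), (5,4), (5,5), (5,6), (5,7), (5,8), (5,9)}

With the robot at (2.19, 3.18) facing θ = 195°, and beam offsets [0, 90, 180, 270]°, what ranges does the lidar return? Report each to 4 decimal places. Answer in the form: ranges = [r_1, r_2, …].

beam 1: φ=0°, α=195°
  direction (-0.9659, -0.2588); cell (2,3); t to first gridline: x 0.1967, y 0.6955 (then +1.0353 / +3.8637)
    (1,3) via x @ 0.1967
    (1,2) via y @ 0.6955
    (0,2) via x @ 1.2320  # hit
  → r_1 = 1.2320
beam 2: φ=90°, α=285°
  direction (0.2588, -0.9659); cell (2,3); t to first gridline: x 3.1296, y 0.1863 (then +3.8637 / +1.0353)
    (2,2) via y @ 0.1863
    (2,1) via y @ 1.2216
    (2,0) via y @ 2.2569  # hit
  → r_2 = 2.2569
beam 3: φ=180°, α=15°
  direction (0.9659, 0.2588); cell (2,3); t to first gridline: x 0.8386, y 3.1682 (then +1.0353 / +3.8637)
    (3,3) via x @ 0.8386
    (4,3) via x @ 1.8738  # hit
  → r_3 = 1.8738
beam 4: φ=270°, α=105°
  direction (-0.2588, 0.9659); cell (2,3); t to first gridline: x 0.7341, y 0.8489 (then +3.8637 / +1.0353)
    (1,3) via x @ 0.7341
    (1,4) via y @ 0.8489  # hit
  → r_4 = 0.8489

ranges = [1.2320, 2.2569, 1.8738, 0.8489]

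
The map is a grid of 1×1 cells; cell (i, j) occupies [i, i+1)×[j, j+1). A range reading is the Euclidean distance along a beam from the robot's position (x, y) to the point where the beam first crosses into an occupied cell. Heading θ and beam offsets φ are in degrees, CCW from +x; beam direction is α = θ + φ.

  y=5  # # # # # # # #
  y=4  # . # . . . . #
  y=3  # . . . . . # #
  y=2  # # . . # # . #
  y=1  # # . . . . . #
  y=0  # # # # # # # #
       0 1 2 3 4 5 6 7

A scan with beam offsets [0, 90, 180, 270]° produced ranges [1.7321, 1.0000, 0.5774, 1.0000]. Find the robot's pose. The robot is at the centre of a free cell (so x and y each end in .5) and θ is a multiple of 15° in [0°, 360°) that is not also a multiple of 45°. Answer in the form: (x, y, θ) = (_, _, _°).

(x, y, θ) = (5.5, 4.5, 240°)

Candidates: 18 free-cell centres × 16 headings = 288 poses. Raycast each; keep the one whose scan matches to 4 dp.
  (4.5, 4.5, 300°): beam 4 = 3.0000 ≠ 1.0000 ✗
  (1.5, 4.5, 285°): beam 1 = 1.5529 ≠ 1.7321 ✗
  (5.5, 4.5, 60°): beam 1 = 0.5774 ≠ 1.7321 ✗
  (5.5, 1.5, 120°): beam 1 = 0.5774 ≠ 1.7321 ✗
  (4.5, 1.5, 120°): beam 1 = 0.5774 ≠ 1.7321 ✗
  …
  (5.5, 4.5, 240°): r_1=1.7321, r_2=1.0000, r_3=0.5774, r_4=1.0000 — all match ✓
Only this pose fits every beam.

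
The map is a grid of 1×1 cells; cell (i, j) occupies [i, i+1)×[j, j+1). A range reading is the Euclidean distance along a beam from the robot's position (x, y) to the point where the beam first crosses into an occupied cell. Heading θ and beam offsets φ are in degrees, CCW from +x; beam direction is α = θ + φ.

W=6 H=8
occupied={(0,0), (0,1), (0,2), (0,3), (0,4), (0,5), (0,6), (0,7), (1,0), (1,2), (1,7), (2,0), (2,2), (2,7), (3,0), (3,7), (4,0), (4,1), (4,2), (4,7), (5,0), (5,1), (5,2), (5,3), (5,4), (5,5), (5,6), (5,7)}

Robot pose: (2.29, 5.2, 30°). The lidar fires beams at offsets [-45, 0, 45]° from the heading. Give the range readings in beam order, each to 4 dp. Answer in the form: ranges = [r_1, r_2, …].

beam 1: φ=-45°, α=345°
  dir = (cos 345°, sin 345°) = (0.9659, -0.2588); from cell (2,5)
  next x-line at t=0.7350, next y-line at t=0.7727; Δt_x=1.0353, Δt_y=3.8637
    x: enter (3,5) at t=0.7350
    y: enter (3,4) at t=0.7727
    x: enter (4,4) at t=1.7703
    x: enter (5,4) at t=2.8056 ← occupied
  → r_1 = 2.8056
beam 2: φ=0°, α=30°
  dir = (cos 30°, sin 30°) = (0.8660, 0.5000); from cell (2,5)
  next x-line at t=0.8198, next y-line at t=1.6000; Δt_x=1.1547, Δt_y=2.0000
    x: enter (3,5) at t=0.8198
    y: enter (3,6) at t=1.6000
    x: enter (4,6) at t=1.9745
    x: enter (5,6) at t=3.1292 ← occupied
  → r_2 = 3.1292
beam 3: φ=45°, α=75°
  dir = (cos 75°, sin 75°) = (0.2588, 0.9659); from cell (2,5)
  next x-line at t=2.7432, next y-line at t=0.8282; Δt_x=3.8637, Δt_y=1.0353
    y: enter (2,6) at t=0.8282
    y: enter (2,7) at t=1.8635 ← occupied
  → r_3 = 1.8635

ranges = [2.8056, 3.1292, 1.8635]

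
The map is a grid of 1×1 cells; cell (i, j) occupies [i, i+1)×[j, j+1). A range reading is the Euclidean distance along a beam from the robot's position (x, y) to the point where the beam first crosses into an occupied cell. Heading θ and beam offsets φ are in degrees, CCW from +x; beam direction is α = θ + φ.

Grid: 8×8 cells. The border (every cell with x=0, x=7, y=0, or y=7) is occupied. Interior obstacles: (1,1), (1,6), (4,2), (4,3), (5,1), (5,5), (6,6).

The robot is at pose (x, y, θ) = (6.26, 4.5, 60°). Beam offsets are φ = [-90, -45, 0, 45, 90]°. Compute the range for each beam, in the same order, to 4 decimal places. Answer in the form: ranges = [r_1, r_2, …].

ranges = [0.8545, 0.7661, 1.4800, 1.0046, 1.0000]

beam 1: φ=-90°, α=330°
  d=(0.8660,-0.5000)  start (6,4)  tX=0.8545 tY=1.0000  stride 1/|dx|=1.1547 1/|dy|=2.0000
    cross x-line → (7,4), t=0.8545 (wall)
  → r_1 = 0.8545
beam 2: φ=-45°, α=15°
  d=(0.9659,0.2588)  start (6,4)  tX=0.7661 tY=1.9319  stride 1/|dx|=1.0353 1/|dy|=3.8637
    cross x-line → (7,4), t=0.7661 (wall)
  → r_2 = 0.7661
beam 3: φ=0°, α=60°
  d=(0.5000,0.8660)  start (6,4)  tX=1.4800 tY=0.5774  stride 1/|dx|=2.0000 1/|dy|=1.1547
    cross y-line → (6,5), t=0.5774
    cross x-line → (7,5), t=1.4800 (wall)
  → r_3 = 1.4800
beam 4: φ=45°, α=105°
  d=(-0.2588,0.9659)  start (6,4)  tX=1.0046 tY=0.5176  stride 1/|dx|=3.8637 1/|dy|=1.0353
    cross y-line → (6,5), t=0.5176
    cross x-line → (5,5), t=1.0046 (wall)
  → r_4 = 1.0046
beam 5: φ=90°, α=150°
  d=(-0.8660,0.5000)  start (6,4)  tX=0.3002 tY=1.0000  stride 1/|dx|=1.1547 1/|dy|=2.0000
    cross x-line → (5,4), t=0.3002
    cross y-line → (5,5), t=1.0000 (wall)
  → r_5 = 1.0000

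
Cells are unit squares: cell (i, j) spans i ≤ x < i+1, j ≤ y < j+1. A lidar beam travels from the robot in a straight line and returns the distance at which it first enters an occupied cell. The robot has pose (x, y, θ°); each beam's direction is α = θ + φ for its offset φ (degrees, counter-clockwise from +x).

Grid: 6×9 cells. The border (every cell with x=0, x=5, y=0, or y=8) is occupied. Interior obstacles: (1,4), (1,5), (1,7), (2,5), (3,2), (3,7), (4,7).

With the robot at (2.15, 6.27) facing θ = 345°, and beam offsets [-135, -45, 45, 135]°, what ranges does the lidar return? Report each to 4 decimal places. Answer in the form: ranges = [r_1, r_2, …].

ranges = [0.5400, 0.3118, 1.4600, 0.8429]

beam 1: φ=-135°, α=210°
  direction (-0.8660, -0.5000); cell (2,6); t to first gridline: x 0.1732, y 0.5400 (then +1.1547 / +2.0000)
    (1,6) via x @ 0.1732
    (1,5) via y @ 0.5400  # hit
  → r_1 = 0.5400
beam 2: φ=-45°, α=300°
  direction (0.5000, -0.8660); cell (2,6); t to first gridline: x 1.7000, y 0.3118 (then +2.0000 / +1.1547)
    (2,5) via y @ 0.3118  # hit
  → r_2 = 0.3118
beam 3: φ=45°, α=30°
  direction (0.8660, 0.5000); cell (2,6); t to first gridline: x 0.9815, y 1.4600 (then +1.1547 / +2.0000)
    (3,6) via x @ 0.9815
    (3,7) via y @ 1.4600  # hit
  → r_3 = 1.4600
beam 4: φ=135°, α=120°
  direction (-0.5000, 0.8660); cell (2,6); t to first gridline: x 0.3000, y 0.8429 (then +2.0000 / +1.1547)
    (1,6) via x @ 0.3000
    (1,7) via y @ 0.8429  # hit
  → r_4 = 0.8429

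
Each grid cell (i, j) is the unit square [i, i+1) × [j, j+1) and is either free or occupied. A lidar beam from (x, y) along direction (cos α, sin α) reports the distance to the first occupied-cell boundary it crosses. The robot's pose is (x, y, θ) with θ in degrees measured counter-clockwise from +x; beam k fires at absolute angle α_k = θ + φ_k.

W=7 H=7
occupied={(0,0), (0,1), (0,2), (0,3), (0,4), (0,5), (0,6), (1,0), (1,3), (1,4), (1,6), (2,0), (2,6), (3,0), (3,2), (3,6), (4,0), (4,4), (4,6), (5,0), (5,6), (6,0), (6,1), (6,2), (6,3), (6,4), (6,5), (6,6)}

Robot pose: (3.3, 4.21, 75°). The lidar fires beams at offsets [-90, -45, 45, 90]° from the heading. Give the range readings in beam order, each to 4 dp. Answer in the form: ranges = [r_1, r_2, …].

ranges = [0.7247, 0.8083, 2.0669, 1.3459]

beam 1: φ=-90°, α=345°
  direction (0.9659, -0.2588); cell (3,4); t to first gridline: x 0.7247, y 0.8114 (then +1.0353 / +3.8637)
    (4,4) via x @ 0.7247  # hit
  → r_1 = 0.7247
beam 2: φ=-45°, α=30°
  direction (0.8660, 0.5000); cell (3,4); t to first gridline: x 0.8083, y 1.5800 (then +1.1547 / +2.0000)
    (4,4) via x @ 0.8083  # hit
  → r_2 = 0.8083
beam 3: φ=45°, α=120°
  direction (-0.5000, 0.8660); cell (3,4); t to first gridline: x 0.6000, y 0.9122 (then +2.0000 / +1.1547)
    (2,4) via x @ 0.6000
    (2,5) via y @ 0.9122
    (2,6) via y @ 2.0669  # hit
  → r_3 = 2.0669
beam 4: φ=90°, α=165°
  direction (-0.9659, 0.2588); cell (3,4); t to first gridline: x 0.3106, y 3.0523 (then +1.0353 / +3.8637)
    (2,4) via x @ 0.3106
    (1,4) via x @ 1.3459  # hit
  → r_4 = 1.3459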